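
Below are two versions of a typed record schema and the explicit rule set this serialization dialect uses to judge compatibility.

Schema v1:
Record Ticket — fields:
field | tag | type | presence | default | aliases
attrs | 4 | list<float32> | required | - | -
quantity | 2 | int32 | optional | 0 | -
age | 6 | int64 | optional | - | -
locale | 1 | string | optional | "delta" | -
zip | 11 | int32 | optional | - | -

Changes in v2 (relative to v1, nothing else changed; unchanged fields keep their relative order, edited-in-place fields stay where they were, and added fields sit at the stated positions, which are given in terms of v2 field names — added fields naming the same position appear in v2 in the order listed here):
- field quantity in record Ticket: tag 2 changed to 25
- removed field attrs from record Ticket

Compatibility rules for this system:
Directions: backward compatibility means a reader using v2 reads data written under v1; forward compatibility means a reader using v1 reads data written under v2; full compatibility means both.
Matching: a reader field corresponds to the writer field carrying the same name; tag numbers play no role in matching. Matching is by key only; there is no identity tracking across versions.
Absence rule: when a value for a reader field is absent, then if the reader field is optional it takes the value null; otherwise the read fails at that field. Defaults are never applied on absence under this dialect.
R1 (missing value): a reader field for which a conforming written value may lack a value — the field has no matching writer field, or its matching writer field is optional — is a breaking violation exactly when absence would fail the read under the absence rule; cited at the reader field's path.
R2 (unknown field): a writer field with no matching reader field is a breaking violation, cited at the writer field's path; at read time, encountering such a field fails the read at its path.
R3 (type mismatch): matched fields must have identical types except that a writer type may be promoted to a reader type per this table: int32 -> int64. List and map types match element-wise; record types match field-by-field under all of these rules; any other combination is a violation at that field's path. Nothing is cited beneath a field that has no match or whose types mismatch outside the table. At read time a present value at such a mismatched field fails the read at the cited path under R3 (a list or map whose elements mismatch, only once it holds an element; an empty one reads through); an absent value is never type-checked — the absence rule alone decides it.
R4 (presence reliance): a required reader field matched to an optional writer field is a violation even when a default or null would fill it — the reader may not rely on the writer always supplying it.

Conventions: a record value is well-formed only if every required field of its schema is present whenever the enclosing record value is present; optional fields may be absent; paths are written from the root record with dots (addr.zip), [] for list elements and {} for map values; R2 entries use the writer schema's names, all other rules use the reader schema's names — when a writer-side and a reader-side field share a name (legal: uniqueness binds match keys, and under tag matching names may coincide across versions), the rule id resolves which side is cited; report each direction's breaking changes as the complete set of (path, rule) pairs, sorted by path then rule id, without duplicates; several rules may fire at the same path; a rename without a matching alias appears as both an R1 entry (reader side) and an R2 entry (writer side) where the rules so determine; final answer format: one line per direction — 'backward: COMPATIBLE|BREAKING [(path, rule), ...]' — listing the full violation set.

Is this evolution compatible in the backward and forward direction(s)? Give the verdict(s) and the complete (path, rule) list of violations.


each type pair in Ticket: writer, then reader
checking backward for Ticket: reader v2 against writer v1:
  quantity: int32 -> int32, writer optional; from quantity
  age: int64 -> int64, writer optional; from age
  locale: string -> string, writer optional; from locale
  zip: int32 -> int32, writer optional; from zip
  writer attrs: unknown to reader
  rule R2 violated at attrs
  => backward verdict for Ticket: BREAKING, 1 violation(s)
checking forward for Ticket: reader v1 against writer v2:
  no writer field matches reader attrs
  quantity: int32 -> int32, writer optional; from quantity
  age: int64 -> int64, writer optional; from age
  locale: string -> string, writer optional; from locale
  zip: int32 -> int32, writer optional; from zip
  rule R1 violated at attrs
  => forward verdict for Ticket: BREAKING, 1 violation(s)

backward: BREAKING [(attrs, R2)]; forward: BREAKING [(attrs, R1)]


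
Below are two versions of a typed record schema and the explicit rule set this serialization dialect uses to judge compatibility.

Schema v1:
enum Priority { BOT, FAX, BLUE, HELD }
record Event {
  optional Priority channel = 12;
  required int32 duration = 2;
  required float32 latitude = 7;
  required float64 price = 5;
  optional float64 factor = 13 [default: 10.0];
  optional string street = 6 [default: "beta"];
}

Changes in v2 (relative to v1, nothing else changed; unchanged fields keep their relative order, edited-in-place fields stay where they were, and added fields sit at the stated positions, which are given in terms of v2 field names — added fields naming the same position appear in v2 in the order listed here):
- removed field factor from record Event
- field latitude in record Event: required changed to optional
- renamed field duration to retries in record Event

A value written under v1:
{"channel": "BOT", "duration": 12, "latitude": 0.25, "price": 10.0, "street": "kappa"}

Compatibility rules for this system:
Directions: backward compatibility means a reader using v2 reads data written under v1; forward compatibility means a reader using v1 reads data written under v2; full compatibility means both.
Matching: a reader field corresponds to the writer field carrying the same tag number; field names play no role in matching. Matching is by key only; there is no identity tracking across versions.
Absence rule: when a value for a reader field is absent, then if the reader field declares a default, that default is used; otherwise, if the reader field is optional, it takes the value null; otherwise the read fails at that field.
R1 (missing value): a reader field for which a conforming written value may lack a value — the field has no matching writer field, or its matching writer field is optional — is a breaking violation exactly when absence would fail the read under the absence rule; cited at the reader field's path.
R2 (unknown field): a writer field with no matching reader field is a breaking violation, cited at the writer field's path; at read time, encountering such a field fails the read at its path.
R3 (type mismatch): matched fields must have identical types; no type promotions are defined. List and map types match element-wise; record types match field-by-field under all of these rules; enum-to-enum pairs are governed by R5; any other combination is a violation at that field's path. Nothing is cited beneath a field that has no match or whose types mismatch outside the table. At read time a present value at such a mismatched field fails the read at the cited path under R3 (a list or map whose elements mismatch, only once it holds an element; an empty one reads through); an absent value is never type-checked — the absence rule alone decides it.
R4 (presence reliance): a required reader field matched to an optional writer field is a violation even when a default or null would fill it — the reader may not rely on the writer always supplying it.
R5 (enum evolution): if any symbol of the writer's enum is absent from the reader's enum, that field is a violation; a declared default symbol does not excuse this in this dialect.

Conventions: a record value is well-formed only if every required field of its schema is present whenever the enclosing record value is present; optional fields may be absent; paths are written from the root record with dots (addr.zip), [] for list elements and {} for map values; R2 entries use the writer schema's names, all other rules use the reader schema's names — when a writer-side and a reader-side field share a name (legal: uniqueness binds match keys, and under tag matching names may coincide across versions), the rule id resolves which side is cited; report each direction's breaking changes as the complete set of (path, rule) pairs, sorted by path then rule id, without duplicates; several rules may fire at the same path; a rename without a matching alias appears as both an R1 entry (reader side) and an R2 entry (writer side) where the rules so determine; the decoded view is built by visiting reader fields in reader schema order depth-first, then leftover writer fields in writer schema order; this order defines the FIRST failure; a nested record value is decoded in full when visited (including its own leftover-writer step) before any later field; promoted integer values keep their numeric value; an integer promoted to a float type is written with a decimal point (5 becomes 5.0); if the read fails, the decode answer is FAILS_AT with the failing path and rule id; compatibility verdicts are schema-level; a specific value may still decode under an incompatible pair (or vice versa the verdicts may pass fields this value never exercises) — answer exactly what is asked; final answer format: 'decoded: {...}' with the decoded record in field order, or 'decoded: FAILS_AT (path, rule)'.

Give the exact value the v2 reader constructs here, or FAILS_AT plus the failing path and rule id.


each type pair in Event: writer, then reader
decode walk for Event under reader schema v2:
  channel := "BOT"
  retries := 12 (from writer duration)
  latitude := 0.25
  price := 10.0
  street := "kappa"
  => decoded: {"channel": "BOT", "retries": 12, "latitude": 0.25, "price": 10.0, "street": "kappa"}
diffs on Event not affecting the asked answer:
  field latitude in record Event: required changed to optional -> shifts the Event verdicts, not this decode

decoded: {"channel": "BOT", "retries": 12, "latitude": 0.25, "price": 10.0, "street": "kappa"}


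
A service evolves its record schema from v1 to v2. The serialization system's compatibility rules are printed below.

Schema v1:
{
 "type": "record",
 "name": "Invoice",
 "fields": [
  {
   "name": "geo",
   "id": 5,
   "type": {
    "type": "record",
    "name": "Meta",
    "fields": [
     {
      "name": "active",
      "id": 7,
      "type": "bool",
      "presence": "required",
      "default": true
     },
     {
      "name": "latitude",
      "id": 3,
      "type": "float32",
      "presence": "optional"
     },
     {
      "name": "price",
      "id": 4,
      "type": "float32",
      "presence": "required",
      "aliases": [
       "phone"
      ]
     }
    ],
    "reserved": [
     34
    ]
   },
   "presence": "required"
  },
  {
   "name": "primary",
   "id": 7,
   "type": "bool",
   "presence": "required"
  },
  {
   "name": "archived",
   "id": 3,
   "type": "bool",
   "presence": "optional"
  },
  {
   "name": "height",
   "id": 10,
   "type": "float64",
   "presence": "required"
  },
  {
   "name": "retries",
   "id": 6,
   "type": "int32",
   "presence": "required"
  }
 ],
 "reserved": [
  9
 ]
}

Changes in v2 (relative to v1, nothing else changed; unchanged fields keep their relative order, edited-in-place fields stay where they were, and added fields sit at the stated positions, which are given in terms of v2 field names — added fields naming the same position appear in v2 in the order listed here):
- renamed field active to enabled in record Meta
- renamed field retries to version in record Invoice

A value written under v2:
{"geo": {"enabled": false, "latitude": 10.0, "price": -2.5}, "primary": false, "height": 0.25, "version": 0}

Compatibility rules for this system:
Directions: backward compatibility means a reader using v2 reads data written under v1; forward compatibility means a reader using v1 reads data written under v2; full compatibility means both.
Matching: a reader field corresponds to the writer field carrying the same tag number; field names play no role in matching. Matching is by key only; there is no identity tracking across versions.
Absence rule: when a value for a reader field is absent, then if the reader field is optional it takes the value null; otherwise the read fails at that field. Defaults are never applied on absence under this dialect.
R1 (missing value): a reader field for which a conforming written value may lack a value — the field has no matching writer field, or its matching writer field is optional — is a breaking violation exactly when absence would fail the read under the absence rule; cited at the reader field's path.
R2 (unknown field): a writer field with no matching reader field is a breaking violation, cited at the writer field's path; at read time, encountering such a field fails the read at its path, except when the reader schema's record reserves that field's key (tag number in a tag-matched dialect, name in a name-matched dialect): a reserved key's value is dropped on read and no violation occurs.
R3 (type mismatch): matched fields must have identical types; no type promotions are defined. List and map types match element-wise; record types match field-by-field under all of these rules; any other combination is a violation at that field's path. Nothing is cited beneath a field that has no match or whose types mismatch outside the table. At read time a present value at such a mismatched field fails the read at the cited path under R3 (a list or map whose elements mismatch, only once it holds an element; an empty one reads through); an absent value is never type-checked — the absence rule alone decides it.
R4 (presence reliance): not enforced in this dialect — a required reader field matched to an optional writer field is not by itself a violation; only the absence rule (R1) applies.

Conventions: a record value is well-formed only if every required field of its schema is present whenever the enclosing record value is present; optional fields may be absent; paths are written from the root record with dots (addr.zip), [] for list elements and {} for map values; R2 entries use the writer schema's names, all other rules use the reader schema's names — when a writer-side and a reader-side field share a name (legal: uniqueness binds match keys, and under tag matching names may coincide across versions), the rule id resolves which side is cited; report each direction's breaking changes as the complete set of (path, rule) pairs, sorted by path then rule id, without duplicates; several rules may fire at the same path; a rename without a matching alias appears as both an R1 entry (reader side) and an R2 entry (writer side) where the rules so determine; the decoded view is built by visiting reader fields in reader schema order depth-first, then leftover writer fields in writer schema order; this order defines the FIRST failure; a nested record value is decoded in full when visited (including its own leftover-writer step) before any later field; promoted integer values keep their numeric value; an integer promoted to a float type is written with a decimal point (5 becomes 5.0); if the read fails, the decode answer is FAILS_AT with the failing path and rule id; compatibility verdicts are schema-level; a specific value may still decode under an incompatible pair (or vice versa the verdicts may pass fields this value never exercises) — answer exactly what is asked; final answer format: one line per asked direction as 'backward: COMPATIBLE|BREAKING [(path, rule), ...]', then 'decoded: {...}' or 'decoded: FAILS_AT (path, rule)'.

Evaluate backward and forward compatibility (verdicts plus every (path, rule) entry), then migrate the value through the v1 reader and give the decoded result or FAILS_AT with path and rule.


in Invoice below, arrows point writer -> reader
backward pass over Invoice, reader schema v2, writer schema v1:
  geo: Meta -> Meta, writer required; from geo
  primary: bool -> bool, writer required; from primary
  archived: bool -> bool, writer optional; from archived
  height: float64 -> float64, writer required; from height
  version: int32 -> int32, writer required; from retries
  geo.enabled: bool -> bool, writer required; from geo.active
  geo.latitude: float32 -> float32, writer optional; from geo.latitude
  geo.price: float32 -> float32, writer required; from geo.price
  => backward: COMPATIBLE
forward pass over Invoice, reader schema v1, writer schema v2:
  geo: Meta -> Meta, writer required; from geo
  primary: bool -> bool, writer required; from primary
  archived: bool -> bool, writer optional; from archived
  height: float64 -> float64, writer required; from height
  retries: int32 -> int32, writer required; from version
  geo.active: bool -> bool, writer required; from geo.enabled
  geo.latitude: float32 -> float32, writer optional; from geo.latitude
  geo.price: float32 -> float32, writer required; from geo.price
  => forward: COMPATIBLE
decoding the Invoice value with the v1 reader:
  geo.active := false (from writer enabled)
  geo.latitude := 10.0
  geo.price := -2.5
  primary := false
  archived := null (missing; optional => null)
  height := 0.25
  retries := 0 (from writer version)
  => decoded: {"geo": {"active": false, "latitude": 10.0, "price": -2.5}, "primary": false, "archived": null, "height": 0.25, "retries": 0}

backward: COMPATIBLE []; forward: COMPATIBLE []; decoded: {"geo": {"active": false, "latitude": 10.0, "price": -2.5}, "primary": false, "archived": null, "height": 0.25, "retries": 0}


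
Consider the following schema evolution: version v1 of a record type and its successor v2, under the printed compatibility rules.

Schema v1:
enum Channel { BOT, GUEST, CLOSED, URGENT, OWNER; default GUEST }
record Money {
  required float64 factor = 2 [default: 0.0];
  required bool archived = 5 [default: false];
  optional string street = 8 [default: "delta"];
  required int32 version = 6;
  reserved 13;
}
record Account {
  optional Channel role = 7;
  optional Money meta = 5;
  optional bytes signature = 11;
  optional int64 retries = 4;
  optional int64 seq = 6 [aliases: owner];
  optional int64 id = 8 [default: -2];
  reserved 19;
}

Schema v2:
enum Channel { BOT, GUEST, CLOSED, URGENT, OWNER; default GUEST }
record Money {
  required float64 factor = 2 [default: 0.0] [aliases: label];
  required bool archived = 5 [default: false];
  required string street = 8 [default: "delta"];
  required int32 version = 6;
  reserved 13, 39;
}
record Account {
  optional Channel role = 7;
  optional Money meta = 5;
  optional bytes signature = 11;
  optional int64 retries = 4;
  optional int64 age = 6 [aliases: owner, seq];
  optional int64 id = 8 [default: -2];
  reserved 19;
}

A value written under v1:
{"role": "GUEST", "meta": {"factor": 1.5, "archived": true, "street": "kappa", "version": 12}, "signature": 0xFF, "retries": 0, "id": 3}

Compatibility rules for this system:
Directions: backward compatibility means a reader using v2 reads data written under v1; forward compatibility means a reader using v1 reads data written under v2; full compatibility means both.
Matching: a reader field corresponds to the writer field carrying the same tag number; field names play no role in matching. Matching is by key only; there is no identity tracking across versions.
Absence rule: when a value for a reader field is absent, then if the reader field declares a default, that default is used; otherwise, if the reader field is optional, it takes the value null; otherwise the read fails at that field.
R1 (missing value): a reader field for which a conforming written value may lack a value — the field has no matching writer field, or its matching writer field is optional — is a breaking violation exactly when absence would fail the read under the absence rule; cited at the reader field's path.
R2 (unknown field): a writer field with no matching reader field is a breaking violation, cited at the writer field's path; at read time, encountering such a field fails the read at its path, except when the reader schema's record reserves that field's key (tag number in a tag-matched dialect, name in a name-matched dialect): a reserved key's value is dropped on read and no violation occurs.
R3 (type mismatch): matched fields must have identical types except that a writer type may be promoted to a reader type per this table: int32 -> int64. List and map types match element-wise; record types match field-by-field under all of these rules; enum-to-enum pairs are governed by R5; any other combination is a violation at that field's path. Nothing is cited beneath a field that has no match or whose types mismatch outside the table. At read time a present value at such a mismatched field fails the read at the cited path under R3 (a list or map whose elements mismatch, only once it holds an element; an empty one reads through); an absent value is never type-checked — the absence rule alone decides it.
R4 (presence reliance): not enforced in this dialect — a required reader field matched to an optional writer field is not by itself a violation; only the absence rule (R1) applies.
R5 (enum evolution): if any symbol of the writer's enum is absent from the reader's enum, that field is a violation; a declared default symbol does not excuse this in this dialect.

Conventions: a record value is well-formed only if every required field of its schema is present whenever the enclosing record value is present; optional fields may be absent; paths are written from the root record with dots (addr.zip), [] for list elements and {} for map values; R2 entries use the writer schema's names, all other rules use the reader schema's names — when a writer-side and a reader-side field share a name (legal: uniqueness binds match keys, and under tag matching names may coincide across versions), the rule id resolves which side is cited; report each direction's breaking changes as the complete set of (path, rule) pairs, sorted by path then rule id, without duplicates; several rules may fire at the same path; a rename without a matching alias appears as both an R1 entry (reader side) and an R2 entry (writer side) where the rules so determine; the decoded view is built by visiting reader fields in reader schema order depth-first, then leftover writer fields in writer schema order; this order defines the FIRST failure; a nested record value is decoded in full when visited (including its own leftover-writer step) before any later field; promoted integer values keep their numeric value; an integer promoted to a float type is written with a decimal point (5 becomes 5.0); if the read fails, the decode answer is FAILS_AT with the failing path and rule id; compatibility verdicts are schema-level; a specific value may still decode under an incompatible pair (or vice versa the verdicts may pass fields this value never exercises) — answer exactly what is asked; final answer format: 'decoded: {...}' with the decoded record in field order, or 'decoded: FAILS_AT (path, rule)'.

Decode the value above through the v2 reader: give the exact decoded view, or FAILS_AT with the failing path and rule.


decoded: {"role": "GUEST", "meta": {"factor": 1.5, "archived": true, "street": "kappa", "version": 12}, "signature": 0xFF, "retries": 0, "age": null, "id": 3}

in Account below, arrows point writer -> reader
decoding the Account value with the v2 reader:
  role := "GUEST"
  meta.factor := 1.5
  meta.archived := true
  meta.street := "kappa"
  meta.version := 12
  signature := 0xFF
  retries := 0
  age := null (absent, optional -> null)
  id := 3
  => decoded: {"role": "GUEST", "meta": {"factor": 1.5, "archived": true, "street": "kappa", "version": 12}, "signature": 0xFF, "retries": 0, "age": null, "id": 3}
checking off the Account differences that do not matter here:
  field street in record Money: optional changed to required -> no rule fires on it and the decoded Account view is identical with or without it


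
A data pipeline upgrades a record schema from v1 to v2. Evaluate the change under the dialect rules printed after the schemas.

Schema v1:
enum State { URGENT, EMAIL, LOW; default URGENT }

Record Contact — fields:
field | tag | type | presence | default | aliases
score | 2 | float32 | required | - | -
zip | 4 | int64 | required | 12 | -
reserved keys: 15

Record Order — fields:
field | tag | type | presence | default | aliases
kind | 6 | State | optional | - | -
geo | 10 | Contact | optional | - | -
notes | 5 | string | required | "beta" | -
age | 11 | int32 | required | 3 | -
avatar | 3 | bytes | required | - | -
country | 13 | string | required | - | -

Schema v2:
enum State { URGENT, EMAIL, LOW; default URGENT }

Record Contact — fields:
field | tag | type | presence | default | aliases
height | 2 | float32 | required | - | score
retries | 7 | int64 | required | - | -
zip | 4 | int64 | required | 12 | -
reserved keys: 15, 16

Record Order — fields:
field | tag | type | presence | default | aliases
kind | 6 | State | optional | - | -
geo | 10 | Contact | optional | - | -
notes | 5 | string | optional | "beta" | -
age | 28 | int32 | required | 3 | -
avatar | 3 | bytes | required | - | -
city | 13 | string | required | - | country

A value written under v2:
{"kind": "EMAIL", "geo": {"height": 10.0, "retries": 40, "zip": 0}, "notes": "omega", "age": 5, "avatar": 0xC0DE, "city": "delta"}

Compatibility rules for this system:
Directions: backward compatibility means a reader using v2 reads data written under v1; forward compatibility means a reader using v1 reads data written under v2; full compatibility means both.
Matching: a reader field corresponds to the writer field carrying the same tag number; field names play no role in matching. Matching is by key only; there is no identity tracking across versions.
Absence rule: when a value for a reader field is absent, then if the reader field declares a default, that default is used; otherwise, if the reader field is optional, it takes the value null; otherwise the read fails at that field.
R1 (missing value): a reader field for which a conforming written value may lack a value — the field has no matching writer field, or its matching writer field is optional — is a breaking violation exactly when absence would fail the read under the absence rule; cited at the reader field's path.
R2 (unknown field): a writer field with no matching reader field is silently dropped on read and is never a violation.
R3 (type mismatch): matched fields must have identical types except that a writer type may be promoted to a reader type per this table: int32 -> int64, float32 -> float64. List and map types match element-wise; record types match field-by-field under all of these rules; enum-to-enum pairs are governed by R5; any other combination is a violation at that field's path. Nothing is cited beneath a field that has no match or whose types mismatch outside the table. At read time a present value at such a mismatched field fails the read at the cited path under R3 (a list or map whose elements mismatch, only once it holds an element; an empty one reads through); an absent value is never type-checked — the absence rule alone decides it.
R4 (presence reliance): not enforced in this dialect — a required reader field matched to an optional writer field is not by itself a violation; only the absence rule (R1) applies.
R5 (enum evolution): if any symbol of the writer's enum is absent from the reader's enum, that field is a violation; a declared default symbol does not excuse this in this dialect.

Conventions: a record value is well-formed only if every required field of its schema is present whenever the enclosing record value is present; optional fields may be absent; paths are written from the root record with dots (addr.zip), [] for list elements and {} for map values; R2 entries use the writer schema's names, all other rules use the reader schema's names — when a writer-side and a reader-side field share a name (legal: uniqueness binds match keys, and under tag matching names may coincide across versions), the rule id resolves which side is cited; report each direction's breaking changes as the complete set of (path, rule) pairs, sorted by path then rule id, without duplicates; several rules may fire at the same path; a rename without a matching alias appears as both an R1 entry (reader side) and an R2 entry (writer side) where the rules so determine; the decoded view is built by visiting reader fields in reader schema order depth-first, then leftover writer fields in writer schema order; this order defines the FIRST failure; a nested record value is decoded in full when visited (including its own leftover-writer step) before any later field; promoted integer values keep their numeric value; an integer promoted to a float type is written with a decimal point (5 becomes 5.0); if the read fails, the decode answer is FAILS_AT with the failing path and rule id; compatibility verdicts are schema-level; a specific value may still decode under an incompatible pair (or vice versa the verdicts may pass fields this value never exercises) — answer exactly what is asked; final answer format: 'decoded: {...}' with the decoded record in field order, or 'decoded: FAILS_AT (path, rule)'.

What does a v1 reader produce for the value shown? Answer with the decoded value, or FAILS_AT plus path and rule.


arrows below run writer -> reader for Order
migrating the Order value to v1:
  kind := "EMAIL"
  geo.score := 10.0 (from writer height)
  geo.zip := 0
  writer geo.retries: unmatched, discarded
  notes := "omega"
  age := 3 (no value, default fills)
  avatar := 0xC0DE
  country := "delta" (from writer city)
  writer age: unmatched, discarded
  => decoded: {"kind": "EMAIL", "geo": {"score": 10.0, "zip": 0}, "notes": "omega", "age": 3, "avatar": 0xC0DE, "country": "delta"}
checking off the Order differences that do not matter here:
  renamed field country to city in record Order (alias country declared on the renamed field) -> no rule fires on it and the decoded Order view is identical with or without it
  field notes in record Order: required changed to optional -> no rule fires on it and the decoded Order view is identical with or without it
  renamed field score to height in record Contact (alias score declared on the renamed field) -> no rule fires on it and the decoded Order view is identical with or without it
  added field retries to record Contact: required int64, tag 7 (in v2 it sits immediately before zip) -> matters for Order compatibility verdicts, not for this value's decode

decoded: {"kind": "EMAIL", "geo": {"score": 10.0, "zip": 0}, "notes": "omega", "age": 3, "avatar": 0xC0DE, "country": "delta"}


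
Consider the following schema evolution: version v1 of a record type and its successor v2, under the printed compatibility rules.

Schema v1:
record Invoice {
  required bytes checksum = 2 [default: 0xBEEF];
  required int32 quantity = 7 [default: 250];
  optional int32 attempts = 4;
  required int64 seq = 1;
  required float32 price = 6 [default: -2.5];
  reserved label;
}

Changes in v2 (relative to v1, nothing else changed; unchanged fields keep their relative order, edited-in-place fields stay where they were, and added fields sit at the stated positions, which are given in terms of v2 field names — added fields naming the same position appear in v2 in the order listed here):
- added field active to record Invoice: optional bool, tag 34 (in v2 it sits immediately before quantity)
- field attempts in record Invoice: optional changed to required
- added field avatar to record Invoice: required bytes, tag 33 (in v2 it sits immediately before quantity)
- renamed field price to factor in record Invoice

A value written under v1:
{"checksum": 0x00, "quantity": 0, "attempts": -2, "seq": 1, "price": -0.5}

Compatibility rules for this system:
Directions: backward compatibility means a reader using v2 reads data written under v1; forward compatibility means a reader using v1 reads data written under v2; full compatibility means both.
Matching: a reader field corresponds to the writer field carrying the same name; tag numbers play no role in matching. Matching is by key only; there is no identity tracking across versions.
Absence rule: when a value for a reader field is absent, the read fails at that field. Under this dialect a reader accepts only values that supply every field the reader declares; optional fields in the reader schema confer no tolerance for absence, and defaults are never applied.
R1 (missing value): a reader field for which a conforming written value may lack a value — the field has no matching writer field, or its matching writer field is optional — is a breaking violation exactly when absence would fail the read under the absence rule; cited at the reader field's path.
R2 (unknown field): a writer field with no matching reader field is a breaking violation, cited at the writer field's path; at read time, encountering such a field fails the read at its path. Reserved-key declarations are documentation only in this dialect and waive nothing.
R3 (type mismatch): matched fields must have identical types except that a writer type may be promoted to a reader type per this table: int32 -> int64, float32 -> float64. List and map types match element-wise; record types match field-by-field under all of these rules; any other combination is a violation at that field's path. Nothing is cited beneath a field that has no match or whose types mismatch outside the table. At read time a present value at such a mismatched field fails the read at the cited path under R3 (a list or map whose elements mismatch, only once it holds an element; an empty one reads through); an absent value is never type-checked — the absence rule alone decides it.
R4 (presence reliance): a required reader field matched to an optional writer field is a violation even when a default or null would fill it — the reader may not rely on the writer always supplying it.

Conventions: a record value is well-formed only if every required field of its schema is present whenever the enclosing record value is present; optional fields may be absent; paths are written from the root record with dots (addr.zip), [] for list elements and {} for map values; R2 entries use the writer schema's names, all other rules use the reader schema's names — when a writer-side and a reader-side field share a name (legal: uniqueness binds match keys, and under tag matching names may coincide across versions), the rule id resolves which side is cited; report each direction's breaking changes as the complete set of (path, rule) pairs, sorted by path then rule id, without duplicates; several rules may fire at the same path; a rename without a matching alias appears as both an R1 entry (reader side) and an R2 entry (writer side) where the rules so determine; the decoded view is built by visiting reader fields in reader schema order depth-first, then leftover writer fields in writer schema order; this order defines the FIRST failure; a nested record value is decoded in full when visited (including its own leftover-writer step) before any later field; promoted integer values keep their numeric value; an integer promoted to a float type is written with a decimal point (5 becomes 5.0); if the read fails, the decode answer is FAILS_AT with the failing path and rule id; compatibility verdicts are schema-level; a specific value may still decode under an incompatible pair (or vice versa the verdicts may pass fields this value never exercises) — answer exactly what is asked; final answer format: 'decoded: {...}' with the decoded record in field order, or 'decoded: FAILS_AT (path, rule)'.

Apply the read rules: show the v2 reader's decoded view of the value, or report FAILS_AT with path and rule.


arrows below run writer -> reader for Invoice
decode walk for Invoice under reader schema v2:
  checksum := 0x00
  read fails at active under R1 (no fill)
  => FAILS_AT (active, R1)
the other Invoice changes do not affect what is asked:
  added field avatar to record Invoice: required bytes, tag 33 (in v2 it sits immediately before quantity) -> schema-level compatibility only; this Invoice value's decode is unchanged
  field attempts in record Invoice: optional changed to required -> schema-level compatibility only; this Invoice value's decode is unchanged
  renamed field price to factor in record Invoice -> schema-level compatibility only; this Invoice value's decode is unchanged

decoded: FAILS_AT (active, R1)


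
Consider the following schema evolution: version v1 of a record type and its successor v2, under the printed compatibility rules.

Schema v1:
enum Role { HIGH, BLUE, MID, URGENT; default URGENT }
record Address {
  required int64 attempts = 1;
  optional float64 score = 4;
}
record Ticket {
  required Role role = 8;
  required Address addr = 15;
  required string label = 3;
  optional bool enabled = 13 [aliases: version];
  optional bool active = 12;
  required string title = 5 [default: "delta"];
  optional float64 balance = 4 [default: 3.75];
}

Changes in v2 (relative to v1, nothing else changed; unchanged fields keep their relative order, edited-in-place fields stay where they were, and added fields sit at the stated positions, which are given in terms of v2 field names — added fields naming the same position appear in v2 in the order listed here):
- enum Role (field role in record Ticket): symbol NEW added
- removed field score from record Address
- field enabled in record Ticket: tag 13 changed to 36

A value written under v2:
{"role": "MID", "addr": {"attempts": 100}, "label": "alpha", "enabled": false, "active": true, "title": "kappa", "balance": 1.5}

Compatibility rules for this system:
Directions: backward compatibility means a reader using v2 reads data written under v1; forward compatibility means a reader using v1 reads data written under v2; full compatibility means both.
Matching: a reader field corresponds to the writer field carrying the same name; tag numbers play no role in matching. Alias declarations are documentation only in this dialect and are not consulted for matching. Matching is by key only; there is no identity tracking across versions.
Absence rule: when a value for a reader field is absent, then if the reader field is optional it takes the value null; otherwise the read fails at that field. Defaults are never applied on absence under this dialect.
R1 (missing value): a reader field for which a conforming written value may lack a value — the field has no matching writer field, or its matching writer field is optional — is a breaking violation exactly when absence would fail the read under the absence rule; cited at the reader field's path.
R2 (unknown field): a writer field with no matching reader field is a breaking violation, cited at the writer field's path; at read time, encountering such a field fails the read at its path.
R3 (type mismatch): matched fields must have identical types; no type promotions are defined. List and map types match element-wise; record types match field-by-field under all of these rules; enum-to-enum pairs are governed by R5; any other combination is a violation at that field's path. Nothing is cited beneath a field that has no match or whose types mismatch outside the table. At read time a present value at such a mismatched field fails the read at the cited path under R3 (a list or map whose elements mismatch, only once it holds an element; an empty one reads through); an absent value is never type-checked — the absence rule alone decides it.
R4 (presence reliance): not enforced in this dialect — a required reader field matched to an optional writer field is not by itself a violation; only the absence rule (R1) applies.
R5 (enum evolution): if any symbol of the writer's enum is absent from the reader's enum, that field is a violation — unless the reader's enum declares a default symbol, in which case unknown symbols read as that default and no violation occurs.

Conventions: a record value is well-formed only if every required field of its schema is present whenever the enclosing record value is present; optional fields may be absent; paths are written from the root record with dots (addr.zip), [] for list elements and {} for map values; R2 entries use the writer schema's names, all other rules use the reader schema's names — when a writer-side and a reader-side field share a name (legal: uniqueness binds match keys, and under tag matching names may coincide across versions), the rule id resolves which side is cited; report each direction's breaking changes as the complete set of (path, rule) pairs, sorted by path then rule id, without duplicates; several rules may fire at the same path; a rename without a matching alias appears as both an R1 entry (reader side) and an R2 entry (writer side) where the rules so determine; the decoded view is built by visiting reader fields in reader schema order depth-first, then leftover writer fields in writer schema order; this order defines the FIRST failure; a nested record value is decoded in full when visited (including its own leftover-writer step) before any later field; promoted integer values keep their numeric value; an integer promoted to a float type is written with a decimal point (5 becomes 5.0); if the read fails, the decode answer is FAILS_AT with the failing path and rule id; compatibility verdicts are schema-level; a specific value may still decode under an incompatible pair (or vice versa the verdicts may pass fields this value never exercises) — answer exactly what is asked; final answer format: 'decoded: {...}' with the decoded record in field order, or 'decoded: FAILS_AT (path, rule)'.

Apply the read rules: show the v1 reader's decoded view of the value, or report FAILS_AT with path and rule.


the writer's type comes first in each Ticket pair
decode walk for Ticket under reader schema v1:
  role := "MID"
  addr.attempts := 100
  addr.score := null (not supplied -> null)
  label := "alpha"
  enabled := false
  active := true
  title := "kappa"
  balance := 1.5
  => decoded: {"role": "MID", "addr": {"attempts": 100, "score": null}, "label": "alpha", "enabled": false, "active": true, "title": "kappa", "balance": 1.5}
remaining Ticket differences; none change what is asked:
  enum Role (field role in record Ticket): symbol NEW added -> fires no rule on Ticket under this dialect and leaves the result unchanged
  removed field score from record Address -> affects the rule determinations only; this particular Ticket value decodes identically
  field enabled in record Ticket: tag 13 changed to 36 -> fires no rule on Ticket under this dialect and leaves the result unchanged

decoded: {"role": "MID", "addr": {"attempts": 100, "score": null}, "label": "alpha", "enabled": false, "active": true, "title": "kappa", "balance": 1.5}
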